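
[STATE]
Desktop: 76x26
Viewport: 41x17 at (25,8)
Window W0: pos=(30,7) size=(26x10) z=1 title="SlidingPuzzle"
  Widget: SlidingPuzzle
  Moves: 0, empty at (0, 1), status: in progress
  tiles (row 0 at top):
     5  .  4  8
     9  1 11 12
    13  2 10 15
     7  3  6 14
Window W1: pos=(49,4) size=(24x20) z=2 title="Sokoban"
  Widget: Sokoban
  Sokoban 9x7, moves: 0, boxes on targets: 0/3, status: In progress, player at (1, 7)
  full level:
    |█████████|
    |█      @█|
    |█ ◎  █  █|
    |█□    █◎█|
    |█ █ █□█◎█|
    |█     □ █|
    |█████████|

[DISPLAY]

     ┃ SlidingPuzzle    ┃█      @█       
     ┠──────────────────┃█ ◎  █  █       
     ┃┌────┬────┬────┬──┃█□    █◎█       
     ┃│  5 │    │  4 │  ┃█ █ █□█◎█       
     ┃├────┼────┼────┼──┃█     □ █       
     ┃│  9 │  1 │ 11 │ 1┃█████████       
     ┃├────┼────┼────┼──┃Moves: 0  0/3   
     ┃│ 13 │  2 │ 10 │ 1┃                
     ┗━━━━━━━━━━━━━━━━━━┃                
                        ┃                
                        ┃                
                        ┃                
                        ┃                
                        ┃                
                        ┃                
                        ┗━━━━━━━━━━━━━━━━
                                         


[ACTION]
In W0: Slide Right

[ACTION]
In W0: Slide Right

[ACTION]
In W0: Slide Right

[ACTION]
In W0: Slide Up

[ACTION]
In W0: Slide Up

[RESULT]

     ┃ SlidingPuzzle    ┃█      @█       
     ┠──────────────────┃█ ◎  █  █       
     ┃┌────┬────┬────┬──┃█□    █◎█       
     ┃│  9 │  5 │  4 │  ┃█ █ █□█◎█       
     ┃├────┼────┼────┼──┃█     □ █       
     ┃│ 13 │  1 │ 11 │ 1┃█████████       
     ┃├────┼────┼────┼──┃Moves: 0  0/3   
     ┃│    │  2 │ 10 │ 1┃                
     ┗━━━━━━━━━━━━━━━━━━┃                
                        ┃                
                        ┃                
                        ┃                
                        ┃                
                        ┃                
                        ┃                
                        ┗━━━━━━━━━━━━━━━━
                                         


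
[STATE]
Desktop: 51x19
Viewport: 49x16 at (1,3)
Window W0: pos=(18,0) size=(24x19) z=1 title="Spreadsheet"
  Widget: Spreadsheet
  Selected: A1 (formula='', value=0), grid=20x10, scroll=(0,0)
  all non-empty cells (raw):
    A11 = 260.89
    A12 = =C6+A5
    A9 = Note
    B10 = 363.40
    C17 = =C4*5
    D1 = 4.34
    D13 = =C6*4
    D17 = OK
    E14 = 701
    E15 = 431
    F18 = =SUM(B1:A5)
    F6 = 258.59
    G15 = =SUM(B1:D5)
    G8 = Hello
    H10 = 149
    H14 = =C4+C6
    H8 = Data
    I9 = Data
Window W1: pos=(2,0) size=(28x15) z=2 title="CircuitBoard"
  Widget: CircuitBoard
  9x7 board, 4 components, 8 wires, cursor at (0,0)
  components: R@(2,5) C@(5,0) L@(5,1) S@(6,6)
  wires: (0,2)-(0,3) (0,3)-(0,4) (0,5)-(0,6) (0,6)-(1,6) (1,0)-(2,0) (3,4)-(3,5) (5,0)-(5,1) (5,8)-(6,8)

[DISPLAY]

 ┃   0 1 2 3 4 5 6 7 8      ┃           ┃        
 ┃0  [.]      · ─ · ─ ·   · ┃    B      ┃        
 ┃                          ┃-----------┃        
 ┃1   ·                     ┃]       0  ┃        
 ┃    │                     ┃0       0  ┃        
 ┃2   ·                   R ┃0       0  ┃        
 ┃                          ┃0       0  ┃        
 ┃3                   · ─ · ┃0       0  ┃        
 ┃                          ┃0       0  ┃        
 ┃4                         ┃0       0  ┃        
 ┃                          ┃0       0  ┃        
 ┗━━━━━━━━━━━━━━━━━━━━━━━━━━┛        0  ┃        
                 ┃ 10        0  363.40  ┃        
                 ┃ 11   260.89       0  ┃        
                 ┃ 12        0       0  ┃        
                 ┗━━━━━━━━━━━━━━━━━━━━━━┛        


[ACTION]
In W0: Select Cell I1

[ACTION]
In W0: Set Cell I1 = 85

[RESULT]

 ┃   0 1 2 3 4 5 6 7 8      ┃           ┃        
 ┃0  [.]      · ─ · ─ ·   · ┃    B      ┃        
 ┃                          ┃-----------┃        
 ┃1   ·                     ┃0       0  ┃        
 ┃    │                     ┃0       0  ┃        
 ┃2   ·                   R ┃0       0  ┃        
 ┃                          ┃0       0  ┃        
 ┃3                   · ─ · ┃0       0  ┃        
 ┃                          ┃0       0  ┃        
 ┃4                         ┃0       0  ┃        
 ┃                          ┃0       0  ┃        
 ┗━━━━━━━━━━━━━━━━━━━━━━━━━━┛        0  ┃        
                 ┃ 10        0  363.40  ┃        
                 ┃ 11   260.89       0  ┃        
                 ┃ 12        0       0  ┃        
                 ┗━━━━━━━━━━━━━━━━━━━━━━┛        


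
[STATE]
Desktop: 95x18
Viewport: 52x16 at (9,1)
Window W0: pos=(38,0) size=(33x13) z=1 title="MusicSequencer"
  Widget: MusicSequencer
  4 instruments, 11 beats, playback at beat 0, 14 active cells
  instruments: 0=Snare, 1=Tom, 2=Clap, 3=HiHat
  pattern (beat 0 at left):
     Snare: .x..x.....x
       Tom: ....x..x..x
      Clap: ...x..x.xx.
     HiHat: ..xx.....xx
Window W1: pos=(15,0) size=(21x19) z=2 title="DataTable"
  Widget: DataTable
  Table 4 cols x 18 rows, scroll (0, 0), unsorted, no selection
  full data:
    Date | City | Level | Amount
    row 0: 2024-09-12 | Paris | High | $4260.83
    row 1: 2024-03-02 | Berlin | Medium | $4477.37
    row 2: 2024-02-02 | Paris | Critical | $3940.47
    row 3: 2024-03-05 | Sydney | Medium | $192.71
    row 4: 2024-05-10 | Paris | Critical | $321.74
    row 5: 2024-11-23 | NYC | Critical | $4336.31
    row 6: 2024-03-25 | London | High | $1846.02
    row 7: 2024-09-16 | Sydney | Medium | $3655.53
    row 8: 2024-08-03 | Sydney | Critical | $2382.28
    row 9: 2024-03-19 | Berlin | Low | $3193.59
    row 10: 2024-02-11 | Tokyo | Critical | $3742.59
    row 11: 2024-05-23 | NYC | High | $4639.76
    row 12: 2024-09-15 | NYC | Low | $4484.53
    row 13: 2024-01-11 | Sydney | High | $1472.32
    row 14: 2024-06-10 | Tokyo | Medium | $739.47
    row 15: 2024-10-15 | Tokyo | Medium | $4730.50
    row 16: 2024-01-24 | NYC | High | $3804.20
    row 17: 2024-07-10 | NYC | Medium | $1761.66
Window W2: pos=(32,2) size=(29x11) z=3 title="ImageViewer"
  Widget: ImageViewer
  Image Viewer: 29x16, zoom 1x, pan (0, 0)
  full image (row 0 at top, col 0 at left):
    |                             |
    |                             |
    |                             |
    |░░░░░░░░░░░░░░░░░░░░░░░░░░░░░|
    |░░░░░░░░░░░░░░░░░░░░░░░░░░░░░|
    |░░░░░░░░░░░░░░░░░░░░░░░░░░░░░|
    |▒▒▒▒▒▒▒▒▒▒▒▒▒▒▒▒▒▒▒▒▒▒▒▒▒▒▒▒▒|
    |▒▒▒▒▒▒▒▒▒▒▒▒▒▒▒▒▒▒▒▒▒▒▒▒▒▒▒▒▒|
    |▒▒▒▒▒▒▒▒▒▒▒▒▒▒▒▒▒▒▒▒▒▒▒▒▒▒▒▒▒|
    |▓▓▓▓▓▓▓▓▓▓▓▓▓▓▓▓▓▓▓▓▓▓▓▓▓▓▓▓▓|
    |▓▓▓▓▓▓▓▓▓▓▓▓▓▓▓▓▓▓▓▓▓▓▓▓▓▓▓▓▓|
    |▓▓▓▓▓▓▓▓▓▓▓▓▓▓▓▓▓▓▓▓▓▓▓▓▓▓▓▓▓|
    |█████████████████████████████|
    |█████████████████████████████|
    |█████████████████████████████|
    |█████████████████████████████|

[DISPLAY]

      ┃ DataTable         ┃  ┃ MusicSequencer       
      ┠────────────────┏━━━━━━━━━━━━━━━━━━━━━━━━━━━┓
      ┃Date      │City ┃ ImageViewer               ┃
      ┃──────────┼─────┠───────────────────────────┨
      ┃2024-09-12│Paris┃                           ┃
      ┃2024-03-02│Berli┃                           ┃
      ┃2024-02-02│Paris┃                           ┃
      ┃2024-03-05│Sydne┃░░░░░░░░░░░░░░░░░░░░░░░░░░░┃
      ┃2024-05-10│Paris┃░░░░░░░░░░░░░░░░░░░░░░░░░░░┃
      ┃2024-11-23│NYC  ┃░░░░░░░░░░░░░░░░░░░░░░░░░░░┃
      ┃2024-03-25│Londo┃▒▒▒▒▒▒▒▒▒▒▒▒▒▒▒▒▒▒▒▒▒▒▒▒▒▒▒┃
      ┃2024-09-16│Sydne┗━━━━━━━━━━━━━━━━━━━━━━━━━━━┛
      ┃2024-08-03│Sydney│C┃                         
      ┃2024-03-19│Berlin│L┃                         
      ┃2024-02-11│Tokyo │C┃                         
      ┃2024-05-23│NYC   │H┃                         


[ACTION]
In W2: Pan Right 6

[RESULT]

      ┃ DataTable         ┃  ┃ MusicSequencer       
      ┠────────────────┏━━━━━━━━━━━━━━━━━━━━━━━━━━━┓
      ┃Date      │City ┃ ImageViewer               ┃
      ┃──────────┼─────┠───────────────────────────┨
      ┃2024-09-12│Paris┃                           ┃
      ┃2024-03-02│Berli┃                           ┃
      ┃2024-02-02│Paris┃                           ┃
      ┃2024-03-05│Sydne┃░░░░░░░░░░░░░░░░░░░░░░░    ┃
      ┃2024-05-10│Paris┃░░░░░░░░░░░░░░░░░░░░░░░    ┃
      ┃2024-11-23│NYC  ┃░░░░░░░░░░░░░░░░░░░░░░░    ┃
      ┃2024-03-25│Londo┃▒▒▒▒▒▒▒▒▒▒▒▒▒▒▒▒▒▒▒▒▒▒▒    ┃
      ┃2024-09-16│Sydne┗━━━━━━━━━━━━━━━━━━━━━━━━━━━┛
      ┃2024-08-03│Sydney│C┃                         
      ┃2024-03-19│Berlin│L┃                         
      ┃2024-02-11│Tokyo │C┃                         
      ┃2024-05-23│NYC   │H┃                         


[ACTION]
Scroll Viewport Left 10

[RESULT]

               ┃ DataTable         ┃  ┃ MusicSequenc
               ┠────────────────┏━━━━━━━━━━━━━━━━━━━
               ┃Date      │City ┃ ImageViewer       
               ┃──────────┼─────┠───────────────────
               ┃2024-09-12│Paris┃                   
               ┃2024-03-02│Berli┃                   
               ┃2024-02-02│Paris┃                   
               ┃2024-03-05│Sydne┃░░░░░░░░░░░░░░░░░░░
               ┃2024-05-10│Paris┃░░░░░░░░░░░░░░░░░░░
               ┃2024-11-23│NYC  ┃░░░░░░░░░░░░░░░░░░░
               ┃2024-03-25│Londo┃▒▒▒▒▒▒▒▒▒▒▒▒▒▒▒▒▒▒▒
               ┃2024-09-16│Sydne┗━━━━━━━━━━━━━━━━━━━
               ┃2024-08-03│Sydney│C┃                
               ┃2024-03-19│Berlin│L┃                
               ┃2024-02-11│Tokyo │C┃                
               ┃2024-05-23│NYC   │H┃                


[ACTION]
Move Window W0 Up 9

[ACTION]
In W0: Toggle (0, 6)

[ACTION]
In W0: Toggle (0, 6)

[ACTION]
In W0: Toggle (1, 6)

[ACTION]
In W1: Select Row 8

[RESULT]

               ┃ DataTable         ┃  ┃ MusicSequenc
               ┠────────────────┏━━━━━━━━━━━━━━━━━━━
               ┃Date      │City ┃ ImageViewer       
               ┃──────────┼─────┠───────────────────
               ┃2024-09-12│Paris┃                   
               ┃2024-03-02│Berli┃                   
               ┃2024-02-02│Paris┃                   
               ┃2024-03-05│Sydne┃░░░░░░░░░░░░░░░░░░░
               ┃2024-05-10│Paris┃░░░░░░░░░░░░░░░░░░░
               ┃2024-11-23│NYC  ┃░░░░░░░░░░░░░░░░░░░
               ┃2024-03-25│Londo┃▒▒▒▒▒▒▒▒▒▒▒▒▒▒▒▒▒▒▒
               ┃2024-09-16│Sydne┗━━━━━━━━━━━━━━━━━━━
               ┃>024-08-03│Sydney│C┃                
               ┃2024-03-19│Berlin│L┃                
               ┃2024-02-11│Tokyo │C┃                
               ┃2024-05-23│NYC   │H┃                


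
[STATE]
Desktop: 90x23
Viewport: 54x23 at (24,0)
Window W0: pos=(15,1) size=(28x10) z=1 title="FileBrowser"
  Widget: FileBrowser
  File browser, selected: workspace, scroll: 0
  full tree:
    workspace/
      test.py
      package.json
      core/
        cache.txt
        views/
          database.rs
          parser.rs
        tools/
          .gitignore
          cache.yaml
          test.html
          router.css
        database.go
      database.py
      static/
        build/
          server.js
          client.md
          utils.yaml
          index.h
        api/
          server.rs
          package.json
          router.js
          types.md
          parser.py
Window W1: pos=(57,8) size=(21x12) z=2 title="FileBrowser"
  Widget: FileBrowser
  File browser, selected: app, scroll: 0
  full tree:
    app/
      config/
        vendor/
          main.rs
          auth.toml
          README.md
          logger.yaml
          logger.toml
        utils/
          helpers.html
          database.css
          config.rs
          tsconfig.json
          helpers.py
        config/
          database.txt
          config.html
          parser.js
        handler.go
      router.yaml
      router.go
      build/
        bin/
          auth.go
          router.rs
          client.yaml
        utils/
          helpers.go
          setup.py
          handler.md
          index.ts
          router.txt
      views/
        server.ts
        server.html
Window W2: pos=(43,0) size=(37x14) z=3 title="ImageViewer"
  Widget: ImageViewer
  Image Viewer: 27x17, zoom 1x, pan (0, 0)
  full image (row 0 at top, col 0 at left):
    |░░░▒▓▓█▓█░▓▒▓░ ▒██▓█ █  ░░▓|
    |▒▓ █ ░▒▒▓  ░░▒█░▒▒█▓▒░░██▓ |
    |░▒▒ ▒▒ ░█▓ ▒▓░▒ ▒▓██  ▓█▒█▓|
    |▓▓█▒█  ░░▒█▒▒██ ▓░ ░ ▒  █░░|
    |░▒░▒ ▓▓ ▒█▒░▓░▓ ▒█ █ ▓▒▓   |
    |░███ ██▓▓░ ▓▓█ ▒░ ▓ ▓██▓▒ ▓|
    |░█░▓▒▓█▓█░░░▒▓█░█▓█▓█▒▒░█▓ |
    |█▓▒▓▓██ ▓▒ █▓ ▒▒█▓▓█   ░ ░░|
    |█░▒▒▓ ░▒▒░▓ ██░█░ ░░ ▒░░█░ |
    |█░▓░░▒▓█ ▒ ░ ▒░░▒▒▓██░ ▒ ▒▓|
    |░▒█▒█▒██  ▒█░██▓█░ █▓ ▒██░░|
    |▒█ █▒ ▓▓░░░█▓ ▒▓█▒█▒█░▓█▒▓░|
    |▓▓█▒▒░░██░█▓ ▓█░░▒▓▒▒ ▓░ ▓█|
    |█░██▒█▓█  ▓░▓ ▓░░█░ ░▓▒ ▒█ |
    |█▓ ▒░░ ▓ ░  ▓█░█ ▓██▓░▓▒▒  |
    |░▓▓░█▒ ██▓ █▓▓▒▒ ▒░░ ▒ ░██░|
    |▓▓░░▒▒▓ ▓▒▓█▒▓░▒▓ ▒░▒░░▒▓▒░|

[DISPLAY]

                   ┏━━━━━━━━━━━━━━━━━━━━━━━━━━━━━━━━━━
━━━━━━━━━━━━━━━━━━┓┃ ImageViewer                      
wser              ┃┠──────────────────────────────────
──────────────────┨┃░░░▒▓▓█▓█░▓▒▓░ ▒██▓█ █  ░░▓       
rkspace/          ┃┃▒▓ █ ░▒▒▓  ░░▒█░▒▒█▓▒░░██▓        
.py               ┃┃░▒▒ ▒▒ ░█▓ ▒▓░▒ ▒▓██  ▓█▒█▓       
age.json          ┃┃▓▓█▒█  ░░▒█▒▒██ ▓░ ░ ▒  █░░       
core/             ┃┃░▒░▒ ▓▓ ▒█▒░▓░▓ ▒█ █ ▓▒▓          
base.py           ┃┃░███ ██▓▓░ ▓▓█ ▒░ ▓ ▓██▓▒ ▓       
static/           ┃┃░█░▓▒▓█▓█░░░▒▓█░█▓█▓█▒▒░█▓        
━━━━━━━━━━━━━━━━━━┛┃█▓▒▓▓██ ▓▒ █▓ ▒▒█▓▓█   ░ ░░       
                   ┃█░▒▒▓ ░▒▒░▓ ██░█░ ░░ ▒░░█░        
                   ┃█░▓░░▒▓█ ▒ ░ ▒░░▒▒▓██░ ▒ ▒▓       
                   ┗━━━━━━━━━━━━━━━━━━━━━━━━━━━━━━━━━━
                                 ┃    router.go      ┃
                                 ┃    [+] build/     ┃
                                 ┃    [+] views/     ┃
                                 ┃                   ┃
                                 ┃                   ┃
                                 ┗━━━━━━━━━━━━━━━━━━━┛
                                                      
                                                      
                                                      


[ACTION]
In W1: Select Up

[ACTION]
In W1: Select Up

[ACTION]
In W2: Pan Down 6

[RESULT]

                   ┏━━━━━━━━━━━━━━━━━━━━━━━━━━━━━━━━━━
━━━━━━━━━━━━━━━━━━┓┃ ImageViewer                      
wser              ┃┠──────────────────────────────────
──────────────────┨┃░█░▓▒▓█▓█░░░▒▓█░█▓█▓█▒▒░█▓        
rkspace/          ┃┃█▓▒▓▓██ ▓▒ █▓ ▒▒█▓▓█   ░ ░░       
.py               ┃┃█░▒▒▓ ░▒▒░▓ ██░█░ ░░ ▒░░█░        
age.json          ┃┃█░▓░░▒▓█ ▒ ░ ▒░░▒▒▓██░ ▒ ▒▓       
core/             ┃┃░▒█▒█▒██  ▒█░██▓█░ █▓ ▒██░░       
base.py           ┃┃▒█ █▒ ▓▓░░░█▓ ▒▓█▒█▒█░▓█▒▓░       
static/           ┃┃▓▓█▒▒░░██░█▓ ▓█░░▒▓▒▒ ▓░ ▓█       
━━━━━━━━━━━━━━━━━━┛┃█░██▒█▓█  ▓░▓ ▓░░█░ ░▓▒ ▒█        
                   ┃█▓ ▒░░ ▓ ░  ▓█░█ ▓██▓░▓▒▒         
                   ┃░▓▓░█▒ ██▓ █▓▓▒▒ ▒░░ ▒ ░██░       
                   ┗━━━━━━━━━━━━━━━━━━━━━━━━━━━━━━━━━━
                                 ┃    router.go      ┃
                                 ┃    [+] build/     ┃
                                 ┃    [+] views/     ┃
                                 ┃                   ┃
                                 ┃                   ┃
                                 ┗━━━━━━━━━━━━━━━━━━━┛
                                                      
                                                      
                                                      


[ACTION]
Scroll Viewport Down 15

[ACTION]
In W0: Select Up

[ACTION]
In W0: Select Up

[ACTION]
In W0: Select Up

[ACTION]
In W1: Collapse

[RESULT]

                   ┏━━━━━━━━━━━━━━━━━━━━━━━━━━━━━━━━━━
━━━━━━━━━━━━━━━━━━┓┃ ImageViewer                      
wser              ┃┠──────────────────────────────────
──────────────────┨┃░█░▓▒▓█▓█░░░▒▓█░█▓█▓█▒▒░█▓        
rkspace/          ┃┃█▓▒▓▓██ ▓▒ █▓ ▒▒█▓▓█   ░ ░░       
.py               ┃┃█░▒▒▓ ░▒▒░▓ ██░█░ ░░ ▒░░█░        
age.json          ┃┃█░▓░░▒▓█ ▒ ░ ▒░░▒▒▓██░ ▒ ▒▓       
core/             ┃┃░▒█▒█▒██  ▒█░██▓█░ █▓ ▒██░░       
base.py           ┃┃▒█ █▒ ▓▓░░░█▓ ▒▓█▒█▒█░▓█▒▓░       
static/           ┃┃▓▓█▒▒░░██░█▓ ▓█░░▒▓▒▒ ▓░ ▓█       
━━━━━━━━━━━━━━━━━━┛┃█░██▒█▓█  ▓░▓ ▓░░█░ ░▓▒ ▒█        
                   ┃█▓ ▒░░ ▓ ░  ▓█░█ ▓██▓░▓▒▒         
                   ┃░▓▓░█▒ ██▓ █▓▓▒▒ ▒░░ ▒ ░██░       
                   ┗━━━━━━━━━━━━━━━━━━━━━━━━━━━━━━━━━━
                                 ┃                   ┃
                                 ┃                   ┃
                                 ┃                   ┃
                                 ┃                   ┃
                                 ┃                   ┃
                                 ┗━━━━━━━━━━━━━━━━━━━┛
                                                      
                                                      
                                                      


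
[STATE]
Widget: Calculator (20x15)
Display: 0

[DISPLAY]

                   0
┌───┬───┬───┬───┐   
│ 7 │ 8 │ 9 │ ÷ │   
├───┼───┼───┼───┤   
│ 4 │ 5 │ 6 │ × │   
├───┼───┼───┼───┤   
│ 1 │ 2 │ 3 │ - │   
├───┼───┼───┼───┤   
│ 0 │ . │ = │ + │   
├───┼───┼───┼───┤   
│ C │ MC│ MR│ M+│   
└───┴───┴───┴───┘   
                    
                    
                    


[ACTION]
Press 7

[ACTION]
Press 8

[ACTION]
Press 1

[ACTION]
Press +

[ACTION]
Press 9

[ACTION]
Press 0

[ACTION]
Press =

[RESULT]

                 871
┌───┬───┬───┬───┐   
│ 7 │ 8 │ 9 │ ÷ │   
├───┼───┼───┼───┤   
│ 4 │ 5 │ 6 │ × │   
├───┼───┼───┼───┤   
│ 1 │ 2 │ 3 │ - │   
├───┼───┼───┼───┤   
│ 0 │ . │ = │ + │   
├───┼───┼───┼───┤   
│ C │ MC│ MR│ M+│   
└───┴───┴───┴───┘   
                    
                    
                    


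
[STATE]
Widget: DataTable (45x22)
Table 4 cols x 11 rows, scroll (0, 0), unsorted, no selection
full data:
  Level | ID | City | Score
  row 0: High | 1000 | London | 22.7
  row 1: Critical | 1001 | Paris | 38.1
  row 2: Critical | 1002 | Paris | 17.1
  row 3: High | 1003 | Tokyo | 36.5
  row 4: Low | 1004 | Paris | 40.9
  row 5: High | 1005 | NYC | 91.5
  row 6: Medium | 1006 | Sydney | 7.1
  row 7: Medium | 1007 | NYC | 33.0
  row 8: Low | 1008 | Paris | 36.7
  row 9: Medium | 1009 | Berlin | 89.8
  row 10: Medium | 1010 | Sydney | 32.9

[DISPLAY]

Level   │ID  │City  │Score                   
────────┼────┼──────┼─────                   
High    │1000│London│22.7                    
Critical│1001│Paris │38.1                    
Critical│1002│Paris │17.1                    
High    │1003│Tokyo │36.5                    
Low     │1004│Paris │40.9                    
High    │1005│NYC   │91.5                    
Medium  │1006│Sydney│7.1                     
Medium  │1007│NYC   │33.0                    
Low     │1008│Paris │36.7                    
Medium  │1009│Berlin│89.8                    
Medium  │1010│Sydney│32.9                    
                                             
                                             
                                             
                                             
                                             
                                             
                                             
                                             
                                             


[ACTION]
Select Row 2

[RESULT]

Level   │ID  │City  │Score                   
────────┼────┼──────┼─────                   
High    │1000│London│22.7                    
Critical│1001│Paris │38.1                    
>ritical│1002│Paris │17.1                    
High    │1003│Tokyo │36.5                    
Low     │1004│Paris │40.9                    
High    │1005│NYC   │91.5                    
Medium  │1006│Sydney│7.1                     
Medium  │1007│NYC   │33.0                    
Low     │1008│Paris │36.7                    
Medium  │1009│Berlin│89.8                    
Medium  │1010│Sydney│32.9                    
                                             
                                             
                                             
                                             
                                             
                                             
                                             
                                             
                                             


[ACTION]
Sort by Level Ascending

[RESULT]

Level  ▲│ID  │City  │Score                   
────────┼────┼──────┼─────                   
Critical│1001│Paris │38.1                    
Critical│1002│Paris │17.1                    
>igh    │1000│London│22.7                    
High    │1003│Tokyo │36.5                    
High    │1005│NYC   │91.5                    
Low     │1004│Paris │40.9                    
Low     │1008│Paris │36.7                    
Medium  │1006│Sydney│7.1                     
Medium  │1007│NYC   │33.0                    
Medium  │1009│Berlin│89.8                    
Medium  │1010│Sydney│32.9                    
                                             
                                             
                                             
                                             
                                             
                                             
                                             
                                             
                                             


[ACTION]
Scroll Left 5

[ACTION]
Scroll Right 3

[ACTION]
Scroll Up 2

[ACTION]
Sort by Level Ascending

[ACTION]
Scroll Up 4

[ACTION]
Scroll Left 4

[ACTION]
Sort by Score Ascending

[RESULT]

Level   │ID  │City  │Scor▲                   
────────┼────┼──────┼─────                   
Medium  │1006│Sydney│7.1                     
Critical│1002│Paris │17.1                    
>igh    │1000│London│22.7                    
Medium  │1010│Sydney│32.9                    
Medium  │1007│NYC   │33.0                    
High    │1003│Tokyo │36.5                    
Low     │1008│Paris │36.7                    
Critical│1001│Paris │38.1                    
Low     │1004│Paris │40.9                    
Medium  │1009│Berlin│89.8                    
High    │1005│NYC   │91.5                    
                                             
                                             
                                             
                                             
                                             
                                             
                                             
                                             
                                             


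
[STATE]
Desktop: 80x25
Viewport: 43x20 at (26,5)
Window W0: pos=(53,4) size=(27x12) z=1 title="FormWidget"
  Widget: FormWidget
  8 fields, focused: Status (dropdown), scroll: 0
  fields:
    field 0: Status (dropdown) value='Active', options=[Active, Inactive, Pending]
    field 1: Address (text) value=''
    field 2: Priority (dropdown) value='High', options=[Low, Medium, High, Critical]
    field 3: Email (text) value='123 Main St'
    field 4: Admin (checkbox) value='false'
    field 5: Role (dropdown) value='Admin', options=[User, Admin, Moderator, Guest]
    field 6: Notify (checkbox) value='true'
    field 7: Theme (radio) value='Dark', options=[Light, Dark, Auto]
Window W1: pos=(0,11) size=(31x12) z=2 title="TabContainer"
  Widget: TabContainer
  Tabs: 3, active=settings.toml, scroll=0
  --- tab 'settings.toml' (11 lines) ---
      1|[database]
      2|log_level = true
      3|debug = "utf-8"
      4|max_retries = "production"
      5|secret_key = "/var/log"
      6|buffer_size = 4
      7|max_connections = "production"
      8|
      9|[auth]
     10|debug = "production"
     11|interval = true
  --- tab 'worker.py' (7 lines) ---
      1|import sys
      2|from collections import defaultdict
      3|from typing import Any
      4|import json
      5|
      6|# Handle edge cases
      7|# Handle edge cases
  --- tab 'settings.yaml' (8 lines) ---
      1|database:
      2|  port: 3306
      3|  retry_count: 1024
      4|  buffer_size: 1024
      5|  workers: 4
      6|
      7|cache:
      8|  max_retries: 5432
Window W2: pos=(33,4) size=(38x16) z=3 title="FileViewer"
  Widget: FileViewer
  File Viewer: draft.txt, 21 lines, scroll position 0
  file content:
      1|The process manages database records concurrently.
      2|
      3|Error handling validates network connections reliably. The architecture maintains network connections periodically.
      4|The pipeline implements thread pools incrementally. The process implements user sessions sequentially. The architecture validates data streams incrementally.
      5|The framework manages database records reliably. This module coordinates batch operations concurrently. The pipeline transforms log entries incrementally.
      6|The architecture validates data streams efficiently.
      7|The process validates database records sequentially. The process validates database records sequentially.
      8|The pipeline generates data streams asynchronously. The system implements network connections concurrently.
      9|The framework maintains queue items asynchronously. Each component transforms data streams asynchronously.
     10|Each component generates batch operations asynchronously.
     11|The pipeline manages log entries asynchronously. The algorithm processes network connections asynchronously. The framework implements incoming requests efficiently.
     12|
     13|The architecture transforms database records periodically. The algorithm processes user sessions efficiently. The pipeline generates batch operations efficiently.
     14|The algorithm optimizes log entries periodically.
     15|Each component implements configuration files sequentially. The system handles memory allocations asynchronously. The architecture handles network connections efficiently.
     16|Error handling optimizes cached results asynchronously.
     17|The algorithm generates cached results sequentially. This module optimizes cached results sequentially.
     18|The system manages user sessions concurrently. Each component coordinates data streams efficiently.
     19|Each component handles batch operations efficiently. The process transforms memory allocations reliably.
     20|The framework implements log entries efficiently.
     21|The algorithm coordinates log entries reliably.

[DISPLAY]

       ┃ FileViewer                        
       ┠───────────────────────────────────
       ┃The process manages database record
       ┃                                   
       ┃Error handling validates network co
       ┃The pipeline implements thread pool
━━━━┓  ┃The framework manages database reco
    ┃  ┃The architecture validates data str
────┨  ┃The process validates database reco
y │ ┃  ┃The pipeline generates data streams
────┃  ┃The framework maintains queue items
    ┃  ┃Each component generates batch oper
    ┃  ┃The pipeline manages log entries as
    ┃  ┃                                   
"   ┃  ┗━━━━━━━━━━━━━━━━━━━━━━━━━━━━━━━━━━━
    ┃                                      
    ┃                                      
━━━━┛                                      
                                           
                                           


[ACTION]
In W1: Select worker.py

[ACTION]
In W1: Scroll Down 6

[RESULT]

       ┃ FileViewer                        
       ┠───────────────────────────────────
       ┃The process manages database record
       ┃                                   
       ┃Error handling validates network co
       ┃The pipeline implements thread pool
━━━━┓  ┃The framework manages database reco
    ┃  ┃The architecture validates data str
────┨  ┃The process validates database reco
y]│ ┃  ┃The pipeline generates data streams
────┃  ┃The framework maintains queue items
    ┃  ┃Each component generates batch oper
    ┃  ┃The pipeline manages log entries as
    ┃  ┃                                   
    ┃  ┗━━━━━━━━━━━━━━━━━━━━━━━━━━━━━━━━━━━
    ┃                                      
    ┃                                      
━━━━┛                                      
                                           
                                           


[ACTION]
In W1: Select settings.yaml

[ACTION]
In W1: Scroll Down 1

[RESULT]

       ┃ FileViewer                        
       ┠───────────────────────────────────
       ┃The process manages database record
       ┃                                   
       ┃Error handling validates network co
       ┃The pipeline implements thread pool
━━━━┓  ┃The framework manages database reco
    ┃  ┃The architecture validates data str
────┨  ┃The process validates database reco
y │[┃  ┃The pipeline generates data streams
────┃  ┃The framework maintains queue items
    ┃  ┃Each component generates batch oper
    ┃  ┃The pipeline manages log entries as
    ┃  ┃                                   
    ┃  ┗━━━━━━━━━━━━━━━━━━━━━━━━━━━━━━━━━━━
    ┃                                      
    ┃                                      
━━━━┛                                      
                                           
                                           


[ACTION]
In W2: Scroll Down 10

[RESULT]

       ┃ FileViewer                        
       ┠───────────────────────────────────
       ┃Each component generates batch oper
       ┃The pipeline manages log entries as
       ┃                                   
       ┃The architecture transforms databas
━━━━┓  ┃The algorithm optimizes log entries
    ┃  ┃Each component implements configura
────┨  ┃Error handling optimizes cached res
y │[┃  ┃The algorithm generates cached resu
────┃  ┃The system manages user sessions co
    ┃  ┃Each component handles batch operat
    ┃  ┃The framework implements log entrie
    ┃  ┃The algorithm coordinates log entri
    ┃  ┗━━━━━━━━━━━━━━━━━━━━━━━━━━━━━━━━━━━
    ┃                                      
    ┃                                      
━━━━┛                                      
                                           
                                           


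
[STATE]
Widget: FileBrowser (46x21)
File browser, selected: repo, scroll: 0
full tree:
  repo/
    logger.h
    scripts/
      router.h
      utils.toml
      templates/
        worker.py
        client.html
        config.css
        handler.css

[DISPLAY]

> [-] repo/                                   
    logger.h                                  
    [+] scripts/                              
                                              
                                              
                                              
                                              
                                              
                                              
                                              
                                              
                                              
                                              
                                              
                                              
                                              
                                              
                                              
                                              
                                              
                                              


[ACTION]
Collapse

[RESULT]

> [+] repo/                                   
                                              
                                              
                                              
                                              
                                              
                                              
                                              
                                              
                                              
                                              
                                              
                                              
                                              
                                              
                                              
                                              
                                              
                                              
                                              
                                              


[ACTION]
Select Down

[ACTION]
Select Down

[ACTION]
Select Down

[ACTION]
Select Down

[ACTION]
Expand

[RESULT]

> [-] repo/                                   
    logger.h                                  
    [+] scripts/                              
                                              
                                              
                                              
                                              
                                              
                                              
                                              
                                              
                                              
                                              
                                              
                                              
                                              
                                              
                                              
                                              
                                              
                                              
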